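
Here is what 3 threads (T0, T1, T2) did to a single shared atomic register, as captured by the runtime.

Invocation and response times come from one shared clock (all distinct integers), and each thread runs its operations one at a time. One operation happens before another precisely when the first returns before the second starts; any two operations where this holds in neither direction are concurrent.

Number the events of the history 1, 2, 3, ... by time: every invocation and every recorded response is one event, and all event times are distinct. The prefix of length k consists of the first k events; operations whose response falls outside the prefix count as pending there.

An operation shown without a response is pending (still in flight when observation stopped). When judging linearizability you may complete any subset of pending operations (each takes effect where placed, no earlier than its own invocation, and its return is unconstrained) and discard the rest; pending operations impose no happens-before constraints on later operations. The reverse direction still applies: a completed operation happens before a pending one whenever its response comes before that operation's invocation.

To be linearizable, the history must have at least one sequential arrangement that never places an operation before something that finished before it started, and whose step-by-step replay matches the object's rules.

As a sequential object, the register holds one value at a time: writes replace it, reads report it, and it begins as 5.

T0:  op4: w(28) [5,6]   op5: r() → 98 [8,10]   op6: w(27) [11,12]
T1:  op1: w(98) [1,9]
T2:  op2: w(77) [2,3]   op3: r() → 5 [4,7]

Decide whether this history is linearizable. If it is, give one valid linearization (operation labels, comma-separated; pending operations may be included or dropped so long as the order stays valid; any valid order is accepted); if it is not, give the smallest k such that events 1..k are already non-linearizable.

prefix check: 1..6 passes, 1..7 fails once op3's time-7 response joins
2 orders of the 3 completed atomic register ops respect real time; none is legal
no escape via the 1 pending operation (op1): every completion choice fails
for example op2, op3, op4 (pending dropped) fails at step 2: op3 r() → 5 is not legal there
for example op2, op4, op3 (pending dropped) fails at step 3: op3 r() → 5 is not legal there

not linearizable — minimal violating prefix: 7 events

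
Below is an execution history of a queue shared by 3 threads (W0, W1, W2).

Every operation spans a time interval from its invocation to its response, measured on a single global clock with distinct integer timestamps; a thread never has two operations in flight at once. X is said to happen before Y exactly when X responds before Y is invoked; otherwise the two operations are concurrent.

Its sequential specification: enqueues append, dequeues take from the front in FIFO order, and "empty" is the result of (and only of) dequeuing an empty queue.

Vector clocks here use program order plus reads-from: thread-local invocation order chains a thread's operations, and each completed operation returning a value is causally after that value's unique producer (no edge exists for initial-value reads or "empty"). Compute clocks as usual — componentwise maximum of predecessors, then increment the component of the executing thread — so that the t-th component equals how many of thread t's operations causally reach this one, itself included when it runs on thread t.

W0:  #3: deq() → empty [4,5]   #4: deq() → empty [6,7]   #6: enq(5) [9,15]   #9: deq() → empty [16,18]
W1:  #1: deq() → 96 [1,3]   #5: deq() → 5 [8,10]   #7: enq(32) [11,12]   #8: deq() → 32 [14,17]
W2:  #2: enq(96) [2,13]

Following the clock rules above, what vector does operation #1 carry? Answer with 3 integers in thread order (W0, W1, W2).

(0, 1, 1)

root op #2, invoked 2: fresh clock plus W2's own tick → (0, 0, 1)
root op #3, invoked 4: fresh clock plus W0's own tick → (1, 0, 0)
VC(#1, invoked at 1): max of VC(#2)=(0, 0, 1), then +1 on thread W1 → (0, 1, 1)
VC(#4, invoked at 6): max of VC(#3)=(1, 0, 0), then +1 on thread W0 → (2, 0, 0)
VC(#6, invoked at 9): max of VC(#4)=(2, 0, 0), then +1 on thread W0 → (3, 0, 0)
VC(#9, invoked at 16): max of VC(#6)=(3, 0, 0), then +1 on thread W0 → (4, 0, 0)
VC(#5, invoked at 8): max of VC(#1)=(0, 1, 1), VC(#6)=(3, 0, 0), then +1 on thread W1 → (3, 2, 1)
VC(#7, invoked at 11): max of VC(#5)=(3, 2, 1), then +1 on thread W1 → (3, 3, 1)
VC(#8, invoked at 14): max of VC(#7)=(3, 3, 1), then +1 on thread W1 → (3, 4, 1)
target: VC(#1) = (0, 1, 1)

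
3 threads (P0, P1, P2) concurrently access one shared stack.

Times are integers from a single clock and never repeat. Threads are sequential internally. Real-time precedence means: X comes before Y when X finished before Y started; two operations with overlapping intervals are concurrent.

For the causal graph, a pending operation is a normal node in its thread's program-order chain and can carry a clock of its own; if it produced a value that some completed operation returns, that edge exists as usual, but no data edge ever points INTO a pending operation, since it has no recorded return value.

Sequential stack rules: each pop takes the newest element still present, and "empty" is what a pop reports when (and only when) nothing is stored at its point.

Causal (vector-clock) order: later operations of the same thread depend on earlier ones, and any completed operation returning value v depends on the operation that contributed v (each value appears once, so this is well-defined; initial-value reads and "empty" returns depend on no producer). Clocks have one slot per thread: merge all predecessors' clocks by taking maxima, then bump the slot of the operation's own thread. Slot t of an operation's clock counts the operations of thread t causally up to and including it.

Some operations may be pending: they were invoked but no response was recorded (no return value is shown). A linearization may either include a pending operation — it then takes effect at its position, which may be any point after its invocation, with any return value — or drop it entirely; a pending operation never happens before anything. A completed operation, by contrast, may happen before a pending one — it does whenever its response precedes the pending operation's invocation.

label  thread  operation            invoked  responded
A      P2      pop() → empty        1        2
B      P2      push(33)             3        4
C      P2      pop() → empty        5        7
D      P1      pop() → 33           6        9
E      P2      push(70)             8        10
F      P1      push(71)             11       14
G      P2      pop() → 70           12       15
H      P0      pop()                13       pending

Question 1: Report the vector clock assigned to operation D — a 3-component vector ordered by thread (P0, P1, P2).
(0, 1, 2)

no predecessors for A (invoked 1): P2 increments from zero → (0, 0, 1)
no predecessors for H (invoked 13): P0 increments from zero → (1, 0, 0)
B (invocation 3): componentwise max over VC(A)=(0, 0, 1), +1 at P2, giving (0, 0, 2)
C (invocation 5): componentwise max over VC(B)=(0, 0, 2), +1 at P2, giving (0, 0, 3)
D (invocation 6): componentwise max over VC(B)=(0, 0, 2), +1 at P1, giving (0, 1, 2)
E (invocation 8): componentwise max over VC(C)=(0, 0, 3), +1 at P2, giving (0, 0, 4)
F (invocation 11): componentwise max over VC(D)=(0, 1, 2), +1 at P1, giving (0, 2, 2)
G (invocation 12): componentwise max over VC(E)=(0, 0, 4), +1 at P2, giving (0, 0, 5)
target: VC(D) = (0, 1, 2)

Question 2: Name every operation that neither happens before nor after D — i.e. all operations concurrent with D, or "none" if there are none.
C, E

D runs from 6 to 9; window-overlapping ops are concurrent
A [1,2]: before
B [3,4]: before
C [5,7]: concurrent
E [8,10]: concurrent
F [11,14]: after
G [12,15]: after
H [13,…): after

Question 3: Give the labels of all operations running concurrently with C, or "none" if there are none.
D

overlap test against C [5,7]: concurrent iff the interval meets 5..7
A [1,2]: before
B [3,4]: before
D [6,9]: concurrent
E [8,10]: after
F [11,14]: after
G [12,15]: after
H [13,…): after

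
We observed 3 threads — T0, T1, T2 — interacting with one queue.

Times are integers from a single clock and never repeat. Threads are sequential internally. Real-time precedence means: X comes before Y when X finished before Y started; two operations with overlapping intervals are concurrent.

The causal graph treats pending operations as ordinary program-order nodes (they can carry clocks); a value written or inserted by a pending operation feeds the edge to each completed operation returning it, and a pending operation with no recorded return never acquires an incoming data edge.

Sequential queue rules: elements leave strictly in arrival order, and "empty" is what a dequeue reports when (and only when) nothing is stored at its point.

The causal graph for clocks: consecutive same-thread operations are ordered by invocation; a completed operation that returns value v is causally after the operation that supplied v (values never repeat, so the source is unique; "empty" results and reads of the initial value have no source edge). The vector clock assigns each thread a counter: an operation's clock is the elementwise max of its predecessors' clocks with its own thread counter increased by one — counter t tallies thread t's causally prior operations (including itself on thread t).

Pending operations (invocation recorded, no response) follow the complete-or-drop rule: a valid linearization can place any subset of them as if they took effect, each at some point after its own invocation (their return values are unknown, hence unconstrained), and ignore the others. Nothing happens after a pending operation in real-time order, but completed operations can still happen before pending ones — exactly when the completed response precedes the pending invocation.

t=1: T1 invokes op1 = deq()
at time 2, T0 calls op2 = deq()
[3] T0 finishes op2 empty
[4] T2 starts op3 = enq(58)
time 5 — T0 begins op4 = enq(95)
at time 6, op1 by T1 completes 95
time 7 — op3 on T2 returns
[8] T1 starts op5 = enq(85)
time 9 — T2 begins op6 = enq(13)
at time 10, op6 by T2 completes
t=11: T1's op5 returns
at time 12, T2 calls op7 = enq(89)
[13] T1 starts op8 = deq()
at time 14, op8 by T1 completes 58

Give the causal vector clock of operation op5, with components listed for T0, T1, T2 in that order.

no predecessors for op3 (invoked 4): T2 increments from zero → (0, 0, 1)
no predecessors for op2 (invoked 2): T0 increments from zero → (1, 0, 0)
op6, invoked 9, takes VC(op3)=(0, 0, 1) under max, adds 1 for T2 → (0, 0, 2)
op4, invoked 5, takes VC(op2)=(1, 0, 0) under max, adds 1 for T0 → (2, 0, 0)
op7, invoked 12, takes VC(op6)=(0, 0, 2) under max, adds 1 for T2 → (0, 0, 3)
op1, invoked 1, takes VC(op4)=(2, 0, 0) under max, adds 1 for T1 → (2, 1, 0)
op5, invoked 8, takes VC(op1)=(2, 1, 0) under max, adds 1 for T1 → (2, 2, 0)
op8, invoked 13, takes VC(op3)=(0, 0, 1), VC(op5)=(2, 2, 0) under max, adds 1 for T1 → (2, 3, 1)
target: VC(op5) = (2, 2, 0)

(2, 2, 0)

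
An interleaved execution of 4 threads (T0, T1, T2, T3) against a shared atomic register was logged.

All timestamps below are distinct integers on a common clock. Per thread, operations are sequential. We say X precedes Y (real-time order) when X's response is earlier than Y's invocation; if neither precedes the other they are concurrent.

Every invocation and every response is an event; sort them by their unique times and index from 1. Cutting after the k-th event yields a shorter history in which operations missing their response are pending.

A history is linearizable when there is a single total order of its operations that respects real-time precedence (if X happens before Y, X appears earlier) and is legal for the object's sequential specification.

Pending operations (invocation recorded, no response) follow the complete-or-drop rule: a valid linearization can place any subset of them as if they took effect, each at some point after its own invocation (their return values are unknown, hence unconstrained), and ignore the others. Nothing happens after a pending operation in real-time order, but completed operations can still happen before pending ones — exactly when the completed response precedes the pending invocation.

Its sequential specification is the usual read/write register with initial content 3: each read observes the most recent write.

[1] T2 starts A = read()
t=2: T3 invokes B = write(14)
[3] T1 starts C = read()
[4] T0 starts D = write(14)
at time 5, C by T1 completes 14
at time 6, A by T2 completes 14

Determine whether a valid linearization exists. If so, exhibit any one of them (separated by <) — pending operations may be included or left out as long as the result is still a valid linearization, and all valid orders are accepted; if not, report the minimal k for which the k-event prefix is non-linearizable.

after step 1 (B write(14) (pending, included)): value 14
after step 2 (A read() → 14): value 14
after step 3 (C read() → 14): value 14

linearizable — witness: B < A < C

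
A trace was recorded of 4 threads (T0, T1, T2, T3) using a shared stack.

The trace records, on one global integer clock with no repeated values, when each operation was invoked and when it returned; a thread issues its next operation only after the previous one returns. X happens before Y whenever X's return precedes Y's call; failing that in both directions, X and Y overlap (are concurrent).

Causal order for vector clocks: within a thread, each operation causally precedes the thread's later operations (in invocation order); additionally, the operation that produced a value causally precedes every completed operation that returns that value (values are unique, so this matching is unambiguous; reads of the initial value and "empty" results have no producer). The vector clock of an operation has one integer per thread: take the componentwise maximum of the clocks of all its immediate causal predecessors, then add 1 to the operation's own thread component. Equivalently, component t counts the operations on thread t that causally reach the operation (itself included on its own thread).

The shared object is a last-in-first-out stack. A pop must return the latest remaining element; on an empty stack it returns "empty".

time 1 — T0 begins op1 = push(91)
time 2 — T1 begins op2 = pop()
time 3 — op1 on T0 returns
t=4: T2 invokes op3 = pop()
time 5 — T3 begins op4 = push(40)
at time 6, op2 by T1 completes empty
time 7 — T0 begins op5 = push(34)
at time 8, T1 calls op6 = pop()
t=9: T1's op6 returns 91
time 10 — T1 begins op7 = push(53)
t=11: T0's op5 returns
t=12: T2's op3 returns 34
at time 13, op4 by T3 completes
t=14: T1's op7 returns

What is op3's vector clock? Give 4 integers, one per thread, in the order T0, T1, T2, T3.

(2, 0, 1, 0)

root op op4, invoked 5: fresh clock plus T3's own tick → (0, 0, 0, 1)
root op op2, invoked 2: fresh clock plus T1's own tick → (0, 1, 0, 0)
root op op1, invoked 1: fresh clock plus T0's own tick → (1, 0, 0, 0)
merge at op5 (invoked 7): VC(op1)=(1, 0, 0, 0), own-thread bump on T0 → (2, 0, 0, 0)
merge at op6 (invoked 8): VC(op1)=(1, 0, 0, 0), VC(op2)=(0, 1, 0, 0), own-thread bump on T1 → (1, 2, 0, 0)
merge at op3 (invoked 4): VC(op5)=(2, 0, 0, 0), own-thread bump on T2 → (2, 0, 1, 0)
merge at op7 (invoked 10): VC(op6)=(1, 2, 0, 0), own-thread bump on T1 → (1, 3, 0, 0)
target: VC(op3) = (2, 0, 1, 0)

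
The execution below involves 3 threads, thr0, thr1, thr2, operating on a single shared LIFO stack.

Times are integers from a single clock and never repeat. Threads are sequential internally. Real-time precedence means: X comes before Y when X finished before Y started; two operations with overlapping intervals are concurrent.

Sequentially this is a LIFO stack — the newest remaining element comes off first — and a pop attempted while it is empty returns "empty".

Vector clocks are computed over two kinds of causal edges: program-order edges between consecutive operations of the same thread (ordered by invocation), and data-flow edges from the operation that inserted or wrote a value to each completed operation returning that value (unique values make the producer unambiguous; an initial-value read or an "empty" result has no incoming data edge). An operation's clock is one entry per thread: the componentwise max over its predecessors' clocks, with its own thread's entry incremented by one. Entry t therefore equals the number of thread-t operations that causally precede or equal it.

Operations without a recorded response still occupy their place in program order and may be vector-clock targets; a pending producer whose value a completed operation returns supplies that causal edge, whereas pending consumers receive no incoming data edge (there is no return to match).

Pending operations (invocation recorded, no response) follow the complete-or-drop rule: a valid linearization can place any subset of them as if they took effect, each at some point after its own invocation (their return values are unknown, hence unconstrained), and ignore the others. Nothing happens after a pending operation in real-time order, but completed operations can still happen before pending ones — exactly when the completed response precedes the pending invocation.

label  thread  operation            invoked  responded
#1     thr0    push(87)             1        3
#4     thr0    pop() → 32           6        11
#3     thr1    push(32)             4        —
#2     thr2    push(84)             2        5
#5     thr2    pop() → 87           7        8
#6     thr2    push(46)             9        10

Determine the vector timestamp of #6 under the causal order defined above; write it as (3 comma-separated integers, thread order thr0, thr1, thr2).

VC(#2, invoked at 2): no causal predecessors; +1 on thr2 → (0, 0, 1)
VC(#3, invoked at 4): no causal predecessors; +1 on thr1 → (0, 1, 0)
VC(#1, invoked at 1): no causal predecessors; +1 on thr0 → (1, 0, 0)
merge at #5 (invoked 7): VC(#1)=(1, 0, 0), VC(#2)=(0, 0, 1), own-thread bump on thr2 → (1, 0, 2)
merge at #4 (invoked 6): VC(#1)=(1, 0, 0), VC(#3)=(0, 1, 0), own-thread bump on thr0 → (2, 1, 0)
merge at #6 (invoked 9): VC(#5)=(1, 0, 2), own-thread bump on thr2 → (1, 0, 3)
target: VC(#6) = (1, 0, 3)

(1, 0, 3)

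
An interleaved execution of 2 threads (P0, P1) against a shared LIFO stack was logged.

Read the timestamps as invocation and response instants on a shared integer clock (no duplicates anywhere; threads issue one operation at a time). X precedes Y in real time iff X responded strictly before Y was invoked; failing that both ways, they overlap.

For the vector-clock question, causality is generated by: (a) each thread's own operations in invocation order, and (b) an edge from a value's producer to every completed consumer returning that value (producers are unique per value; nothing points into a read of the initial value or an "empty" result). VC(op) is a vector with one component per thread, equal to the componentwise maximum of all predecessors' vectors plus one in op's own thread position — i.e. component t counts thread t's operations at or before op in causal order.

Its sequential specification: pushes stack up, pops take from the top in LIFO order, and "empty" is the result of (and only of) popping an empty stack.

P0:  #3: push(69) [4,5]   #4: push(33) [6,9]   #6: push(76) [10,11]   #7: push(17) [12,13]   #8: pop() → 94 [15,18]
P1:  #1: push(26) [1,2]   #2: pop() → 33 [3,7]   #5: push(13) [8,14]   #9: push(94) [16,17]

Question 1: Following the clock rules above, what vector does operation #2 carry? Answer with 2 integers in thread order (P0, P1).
Answer: (2, 2)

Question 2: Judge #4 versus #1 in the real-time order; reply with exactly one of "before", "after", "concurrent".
Answer: after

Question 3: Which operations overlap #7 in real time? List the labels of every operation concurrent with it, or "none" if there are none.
Answer: #5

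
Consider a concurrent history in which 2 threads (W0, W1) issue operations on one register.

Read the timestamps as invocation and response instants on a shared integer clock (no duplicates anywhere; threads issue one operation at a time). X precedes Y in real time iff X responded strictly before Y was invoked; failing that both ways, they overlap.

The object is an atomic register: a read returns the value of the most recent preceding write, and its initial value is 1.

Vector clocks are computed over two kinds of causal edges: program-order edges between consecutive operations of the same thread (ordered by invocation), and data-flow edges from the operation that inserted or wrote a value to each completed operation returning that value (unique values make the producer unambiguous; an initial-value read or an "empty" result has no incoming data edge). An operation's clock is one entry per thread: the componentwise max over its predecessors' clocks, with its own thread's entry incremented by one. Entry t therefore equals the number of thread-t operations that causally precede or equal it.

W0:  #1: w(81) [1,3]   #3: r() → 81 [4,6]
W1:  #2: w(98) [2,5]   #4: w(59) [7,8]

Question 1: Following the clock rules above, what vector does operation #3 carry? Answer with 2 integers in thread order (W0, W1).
Answer: (2, 0)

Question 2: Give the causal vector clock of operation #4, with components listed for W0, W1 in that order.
Answer: (0, 2)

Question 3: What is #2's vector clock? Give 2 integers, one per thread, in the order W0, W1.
Answer: (0, 1)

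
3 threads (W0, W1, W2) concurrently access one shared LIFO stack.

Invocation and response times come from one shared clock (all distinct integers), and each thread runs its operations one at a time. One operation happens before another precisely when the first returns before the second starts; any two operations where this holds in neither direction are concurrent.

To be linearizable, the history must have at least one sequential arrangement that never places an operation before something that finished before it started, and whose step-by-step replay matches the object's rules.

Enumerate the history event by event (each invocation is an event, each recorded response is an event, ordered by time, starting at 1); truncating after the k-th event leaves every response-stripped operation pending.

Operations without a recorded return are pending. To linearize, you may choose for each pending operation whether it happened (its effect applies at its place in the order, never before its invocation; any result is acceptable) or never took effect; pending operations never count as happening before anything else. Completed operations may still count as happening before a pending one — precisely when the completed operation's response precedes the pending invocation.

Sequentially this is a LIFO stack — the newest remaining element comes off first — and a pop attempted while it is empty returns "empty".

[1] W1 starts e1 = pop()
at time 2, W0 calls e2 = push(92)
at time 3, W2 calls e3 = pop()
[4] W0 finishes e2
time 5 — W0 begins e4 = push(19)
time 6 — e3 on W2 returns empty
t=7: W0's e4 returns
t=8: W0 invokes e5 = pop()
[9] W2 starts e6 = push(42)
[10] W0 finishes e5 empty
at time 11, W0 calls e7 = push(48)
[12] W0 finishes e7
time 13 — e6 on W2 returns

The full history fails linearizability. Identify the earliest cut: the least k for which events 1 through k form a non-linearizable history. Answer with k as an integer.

one valid order for events 1..9 is e1, e3, e2, e4:
after step 1 (e1 pop() (pending, included)): stack <>
after step 2 (e3 pop() → empty): stack <>
after step 3 (e2 push(92)): stack <92>
after step 4 (e4 push(19)): stack <92,19>
with event 10 included (e5 responding at time 10), all real-time-consistent orders fail
every completion of the 2 pending operations (e1, e6) was checked; none linearizes
one such order, e2, e3, e4, e5 (pending dropped), breaks at step 2 where e3 pop() → empty is illegal
one such order, e2, e4, e3, e5 (pending dropped), breaks at step 3 where e3 pop() → empty is illegal

10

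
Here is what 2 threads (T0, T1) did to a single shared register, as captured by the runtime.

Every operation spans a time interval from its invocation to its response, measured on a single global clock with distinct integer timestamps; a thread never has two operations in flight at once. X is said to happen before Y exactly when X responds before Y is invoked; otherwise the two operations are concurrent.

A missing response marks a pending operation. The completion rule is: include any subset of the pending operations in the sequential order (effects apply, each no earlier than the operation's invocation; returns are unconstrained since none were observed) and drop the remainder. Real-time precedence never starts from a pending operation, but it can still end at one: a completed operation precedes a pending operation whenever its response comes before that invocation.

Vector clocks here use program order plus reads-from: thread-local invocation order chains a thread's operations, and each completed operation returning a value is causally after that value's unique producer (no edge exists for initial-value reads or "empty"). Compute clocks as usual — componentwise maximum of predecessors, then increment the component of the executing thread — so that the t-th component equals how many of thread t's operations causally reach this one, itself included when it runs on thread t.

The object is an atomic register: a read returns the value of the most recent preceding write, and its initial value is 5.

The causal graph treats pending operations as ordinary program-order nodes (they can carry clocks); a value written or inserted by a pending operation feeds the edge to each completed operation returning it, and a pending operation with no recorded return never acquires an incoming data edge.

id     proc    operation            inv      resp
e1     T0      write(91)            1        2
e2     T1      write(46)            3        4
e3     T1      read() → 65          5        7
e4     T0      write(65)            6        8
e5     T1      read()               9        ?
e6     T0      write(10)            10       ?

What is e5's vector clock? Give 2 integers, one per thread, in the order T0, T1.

root op e2, invoked 3: fresh clock plus T1's own tick → (0, 1)
root op e1, invoked 1: fresh clock plus T0's own tick → (1, 0)
VC(e4, invoked at 6): max of VC(e1)=(1, 0), then +1 on thread T0 → (2, 0)
VC(e6, invoked at 10): max of VC(e4)=(2, 0), then +1 on thread T0 → (3, 0)
VC(e3, invoked at 5): max of VC(e2)=(0, 1), VC(e4)=(2, 0), then +1 on thread T1 → (2, 2)
VC(e5, invoked at 9): max of VC(e3)=(2, 2), then +1 on thread T1 → (2, 3)
target: VC(e5) = (2, 3)

(2, 3)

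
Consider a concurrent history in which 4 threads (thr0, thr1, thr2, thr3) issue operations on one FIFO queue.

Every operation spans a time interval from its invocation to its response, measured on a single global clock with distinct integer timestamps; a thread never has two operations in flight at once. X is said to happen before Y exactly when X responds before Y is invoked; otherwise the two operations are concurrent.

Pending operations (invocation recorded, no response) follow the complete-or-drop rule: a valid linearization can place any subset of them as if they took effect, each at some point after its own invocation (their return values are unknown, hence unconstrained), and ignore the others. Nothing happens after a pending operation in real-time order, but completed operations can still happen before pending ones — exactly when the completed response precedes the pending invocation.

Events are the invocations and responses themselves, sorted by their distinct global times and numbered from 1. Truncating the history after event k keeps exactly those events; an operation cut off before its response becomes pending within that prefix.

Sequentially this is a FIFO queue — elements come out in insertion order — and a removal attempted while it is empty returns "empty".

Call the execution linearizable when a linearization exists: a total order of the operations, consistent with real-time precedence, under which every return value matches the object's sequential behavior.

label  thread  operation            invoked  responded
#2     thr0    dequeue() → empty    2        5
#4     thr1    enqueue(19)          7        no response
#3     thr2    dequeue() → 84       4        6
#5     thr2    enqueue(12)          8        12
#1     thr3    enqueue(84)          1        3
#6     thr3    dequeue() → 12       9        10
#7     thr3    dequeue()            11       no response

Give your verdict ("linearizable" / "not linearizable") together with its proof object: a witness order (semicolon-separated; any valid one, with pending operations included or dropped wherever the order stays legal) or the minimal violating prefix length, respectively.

linearizable — witness: #1; #3; #2; #5; #4; #6

after step 1 (#1 enqueue(84)): queue <84>
after step 2 (#3 dequeue() → 84): queue <>
after step 3 (#2 dequeue() → empty): queue <>
after step 4 (#5 enqueue(12)): queue <12>
after step 5 (#4 enqueue(19) (pending, included)): queue <12,19>
after step 6 (#6 dequeue() → 12): queue <19>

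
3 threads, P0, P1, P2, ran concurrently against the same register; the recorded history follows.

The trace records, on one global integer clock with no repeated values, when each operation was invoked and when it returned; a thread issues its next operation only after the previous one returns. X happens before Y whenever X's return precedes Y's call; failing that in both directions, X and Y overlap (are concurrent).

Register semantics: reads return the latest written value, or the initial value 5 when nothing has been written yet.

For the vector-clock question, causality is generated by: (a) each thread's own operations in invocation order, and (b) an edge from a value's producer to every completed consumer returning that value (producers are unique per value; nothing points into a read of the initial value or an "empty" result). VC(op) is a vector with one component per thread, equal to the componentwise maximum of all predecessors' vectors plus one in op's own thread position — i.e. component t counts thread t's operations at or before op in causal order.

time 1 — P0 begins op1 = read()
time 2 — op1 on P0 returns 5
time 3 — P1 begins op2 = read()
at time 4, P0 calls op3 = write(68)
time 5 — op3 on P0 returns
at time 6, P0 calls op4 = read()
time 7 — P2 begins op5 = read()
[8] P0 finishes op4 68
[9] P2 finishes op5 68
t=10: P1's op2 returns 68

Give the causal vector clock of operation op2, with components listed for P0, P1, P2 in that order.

(2, 1, 0)

op1, invoked 1, has no incoming edges; only P0's bump applies → (1, 0, 0)
op3 (invocation 4): componentwise max over VC(op1)=(1, 0, 0), +1 at P0, giving (2, 0, 0)
op5 (invocation 7): componentwise max over VC(op3)=(2, 0, 0), +1 at P2, giving (2, 0, 1)
op2 (invocation 3): componentwise max over VC(op3)=(2, 0, 0), +1 at P1, giving (2, 1, 0)
op4 (invocation 6): componentwise max over VC(op3)=(2, 0, 0), +1 at P0, giving (3, 0, 0)
target: VC(op2) = (2, 1, 0)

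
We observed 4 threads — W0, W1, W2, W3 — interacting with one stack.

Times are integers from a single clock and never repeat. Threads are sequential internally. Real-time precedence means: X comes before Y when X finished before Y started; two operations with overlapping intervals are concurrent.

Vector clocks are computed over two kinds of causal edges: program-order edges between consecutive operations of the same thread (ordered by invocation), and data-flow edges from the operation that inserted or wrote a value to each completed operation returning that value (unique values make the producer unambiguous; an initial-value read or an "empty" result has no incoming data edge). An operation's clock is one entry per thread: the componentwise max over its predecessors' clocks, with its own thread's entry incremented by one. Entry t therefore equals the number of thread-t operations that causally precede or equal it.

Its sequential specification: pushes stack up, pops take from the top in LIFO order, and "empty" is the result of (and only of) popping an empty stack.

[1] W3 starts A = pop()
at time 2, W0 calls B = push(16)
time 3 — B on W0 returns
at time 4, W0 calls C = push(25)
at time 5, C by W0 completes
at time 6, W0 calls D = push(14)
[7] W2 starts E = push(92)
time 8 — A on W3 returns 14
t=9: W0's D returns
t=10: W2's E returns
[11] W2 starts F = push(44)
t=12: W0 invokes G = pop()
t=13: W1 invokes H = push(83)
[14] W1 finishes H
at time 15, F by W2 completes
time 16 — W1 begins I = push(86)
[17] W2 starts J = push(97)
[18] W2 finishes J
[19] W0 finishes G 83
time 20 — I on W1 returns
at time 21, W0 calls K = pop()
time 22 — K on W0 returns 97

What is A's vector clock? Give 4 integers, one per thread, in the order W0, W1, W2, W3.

(3, 0, 0, 1)

E (invocation 7): nothing precedes it; W2's component alone gives (0, 0, 1, 0)
H (invocation 13): nothing precedes it; W1's component alone gives (0, 1, 0, 0)
B (invocation 2): nothing precedes it; W0's component alone gives (1, 0, 0, 0)
F (invocation 11): componentwise max over VC(E)=(0, 0, 1, 0), +1 at W2, giving (0, 0, 2, 0)
I (invocation 16): componentwise max over VC(H)=(0, 1, 0, 0), +1 at W1, giving (0, 2, 0, 0)
C (invocation 4): componentwise max over VC(B)=(1, 0, 0, 0), +1 at W0, giving (2, 0, 0, 0)
J (invocation 17): componentwise max over VC(F)=(0, 0, 2, 0), +1 at W2, giving (0, 0, 3, 0)
D (invocation 6): componentwise max over VC(C)=(2, 0, 0, 0), +1 at W0, giving (3, 0, 0, 0)
A (invocation 1): componentwise max over VC(D)=(3, 0, 0, 0), +1 at W3, giving (3, 0, 0, 1)
G (invocation 12): componentwise max over VC(D)=(3, 0, 0, 0), VC(H)=(0, 1, 0, 0), +1 at W0, giving (4, 1, 0, 0)
K (invocation 21): componentwise max over VC(G)=(4, 1, 0, 0), VC(J)=(0, 0, 3, 0), +1 at W0, giving (5, 1, 3, 0)
target: VC(A) = (3, 0, 0, 1)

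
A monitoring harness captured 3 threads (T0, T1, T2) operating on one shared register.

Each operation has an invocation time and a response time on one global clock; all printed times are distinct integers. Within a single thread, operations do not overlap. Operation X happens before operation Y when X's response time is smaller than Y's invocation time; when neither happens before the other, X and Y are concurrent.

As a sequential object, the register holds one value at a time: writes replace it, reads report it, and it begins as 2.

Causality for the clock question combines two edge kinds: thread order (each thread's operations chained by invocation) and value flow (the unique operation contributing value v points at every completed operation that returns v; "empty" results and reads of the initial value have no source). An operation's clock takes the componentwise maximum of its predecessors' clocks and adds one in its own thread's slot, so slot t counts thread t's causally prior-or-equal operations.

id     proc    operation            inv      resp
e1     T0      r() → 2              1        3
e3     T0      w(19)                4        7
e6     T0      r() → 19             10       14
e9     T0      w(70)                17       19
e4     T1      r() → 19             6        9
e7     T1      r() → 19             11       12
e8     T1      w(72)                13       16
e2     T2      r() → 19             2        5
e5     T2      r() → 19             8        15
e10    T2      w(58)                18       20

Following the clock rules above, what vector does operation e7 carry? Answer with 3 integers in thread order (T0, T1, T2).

e1, invoked 1, has no incoming edges; only T0's bump applies → (1, 0, 0)
e3 (invocation 4): componentwise max over VC(e1)=(1, 0, 0), +1 at T0, giving (2, 0, 0)
e2 (invocation 2): componentwise max over VC(e3)=(2, 0, 0), +1 at T2, giving (2, 0, 1)
e4 (invocation 6): componentwise max over VC(e3)=(2, 0, 0), +1 at T1, giving (2, 1, 0)
e6 (invocation 10): componentwise max over VC(e3)=(2, 0, 0), +1 at T0, giving (3, 0, 0)
e5 (invocation 8): componentwise max over VC(e2)=(2, 0, 1), VC(e3)=(2, 0, 0), +1 at T2, giving (2, 0, 2)
e7 (invocation 11): componentwise max over VC(e3)=(2, 0, 0), VC(e4)=(2, 1, 0), +1 at T1, giving (2, 2, 0)
e9 (invocation 17): componentwise max over VC(e6)=(3, 0, 0), +1 at T0, giving (4, 0, 0)
e10 (invocation 18): componentwise max over VC(e5)=(2, 0, 2), +1 at T2, giving (2, 0, 3)
e8 (invocation 13): componentwise max over VC(e7)=(2, 2, 0), +1 at T1, giving (2, 3, 0)
target: VC(e7) = (2, 2, 0)

(2, 2, 0)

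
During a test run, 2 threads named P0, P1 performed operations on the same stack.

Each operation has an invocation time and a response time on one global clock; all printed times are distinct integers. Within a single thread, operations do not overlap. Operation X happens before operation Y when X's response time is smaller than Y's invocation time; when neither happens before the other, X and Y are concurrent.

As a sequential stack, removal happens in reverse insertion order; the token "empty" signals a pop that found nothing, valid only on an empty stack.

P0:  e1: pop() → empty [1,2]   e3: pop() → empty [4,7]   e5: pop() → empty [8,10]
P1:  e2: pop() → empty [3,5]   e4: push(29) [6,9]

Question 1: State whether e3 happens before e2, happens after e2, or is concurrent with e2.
Answer: concurrent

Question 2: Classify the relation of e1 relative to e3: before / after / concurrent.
Answer: before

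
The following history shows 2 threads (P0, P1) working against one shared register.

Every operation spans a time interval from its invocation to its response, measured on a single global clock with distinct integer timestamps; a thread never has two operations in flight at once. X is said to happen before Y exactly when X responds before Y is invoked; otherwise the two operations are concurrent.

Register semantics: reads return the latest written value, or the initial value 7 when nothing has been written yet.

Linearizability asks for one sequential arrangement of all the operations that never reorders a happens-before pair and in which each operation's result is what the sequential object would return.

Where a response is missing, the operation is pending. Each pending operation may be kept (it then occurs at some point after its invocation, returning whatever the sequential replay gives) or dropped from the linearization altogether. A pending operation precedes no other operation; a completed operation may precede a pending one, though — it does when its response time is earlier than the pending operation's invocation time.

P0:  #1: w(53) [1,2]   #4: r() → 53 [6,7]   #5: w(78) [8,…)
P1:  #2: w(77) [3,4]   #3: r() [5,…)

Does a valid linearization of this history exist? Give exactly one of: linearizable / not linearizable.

prefix check: 1..6 passes, 1..7 fails once #4's time-7 response joins
a single order respects real time; the 3 completed register operations fail replay along it
no escape via the 1 pending operation (#3): every completion choice fails
sample order #1, #2, #4 (pending dropped) stalls at step 3 — #4 r() → 53 has no legal effect

not linearizable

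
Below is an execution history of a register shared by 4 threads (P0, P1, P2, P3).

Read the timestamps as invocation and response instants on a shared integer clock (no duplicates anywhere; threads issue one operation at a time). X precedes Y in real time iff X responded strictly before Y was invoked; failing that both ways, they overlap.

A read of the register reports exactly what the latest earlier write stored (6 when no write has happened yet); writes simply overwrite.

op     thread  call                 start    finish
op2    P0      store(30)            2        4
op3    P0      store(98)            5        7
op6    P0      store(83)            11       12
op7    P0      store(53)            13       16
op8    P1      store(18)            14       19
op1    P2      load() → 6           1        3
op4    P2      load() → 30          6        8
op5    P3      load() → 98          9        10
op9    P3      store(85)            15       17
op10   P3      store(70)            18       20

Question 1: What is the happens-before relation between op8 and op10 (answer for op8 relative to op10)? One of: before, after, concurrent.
Answer: concurrent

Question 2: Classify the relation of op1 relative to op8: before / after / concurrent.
Answer: before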